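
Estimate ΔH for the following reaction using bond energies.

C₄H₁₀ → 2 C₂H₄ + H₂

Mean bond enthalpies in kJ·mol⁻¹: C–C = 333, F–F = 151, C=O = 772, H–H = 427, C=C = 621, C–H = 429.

ΔH ≈ +188 kJ

Bonds broken (reactants):
  C–C: 3 × 333 = 999
  C–H: 10 × 429 = 4290
  Σ(broken) = 5289 kJ
Bonds formed (products):
  C–H: 8 × 429 = 3432
  C=C: 2 × 621 = 1242
  H–H: 1 × 427 = 427
  Σ(formed) = 5101 kJ
ΔH = Σ(broken) − Σ(formed) = 5289 − 5101 = +188 kJ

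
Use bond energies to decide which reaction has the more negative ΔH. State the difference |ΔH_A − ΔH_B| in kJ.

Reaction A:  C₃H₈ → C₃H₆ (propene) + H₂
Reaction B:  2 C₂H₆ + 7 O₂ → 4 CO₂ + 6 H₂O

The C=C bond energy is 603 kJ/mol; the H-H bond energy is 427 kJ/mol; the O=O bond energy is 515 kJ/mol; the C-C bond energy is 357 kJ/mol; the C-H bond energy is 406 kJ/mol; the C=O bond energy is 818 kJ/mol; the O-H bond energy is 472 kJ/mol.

Reaction A:
  Bonds broken (reactants):
    C-C: 2 × 357 = 714
    C-H: 8 × 406 = 3248
    Σ(broken) = 3962 kJ
  Bonds formed (products):
    C-C: 1 × 357 = 357
    C-H: 6 × 406 = 2436
    C=C: 1 × 603 = 603
    H-H: 1 × 427 = 427
    Σ(formed) = 3823 kJ
  ΔH_A = 3962 − 3823 = +139 kJ
Reaction B:
  Bonds broken (reactants):
    C-C: 2 × 357 = 714
    C-H: 12 × 406 = 4872
    O=O: 7 × 515 = 3605
    Σ(broken) = 9191 kJ
  Bonds formed (products):
    C=O: 8 × 818 = 6544
    O-H: 12 × 472 = 5664
    Σ(formed) = 12208 kJ
  ΔH_B = 9191 − 12208 = −3017 kJ
ΔH_A − ΔH_B = +3156 kJ, so reaction B has the more negative ΔH; |ΔH_A − ΔH_B| = 3156 kJ.

Reaction B, by 3156 kJ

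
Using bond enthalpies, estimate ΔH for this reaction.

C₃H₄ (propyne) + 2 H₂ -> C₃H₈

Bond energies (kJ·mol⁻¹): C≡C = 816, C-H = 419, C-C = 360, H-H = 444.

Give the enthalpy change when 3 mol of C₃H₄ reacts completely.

Bonds broken (reactants):
  C≡C: 1 × 816 = 816
  C-C: 1 × 360 = 360
  C-H: 4 × 419 = 1676
  H-H: 2 × 444 = 888
  Σ(broken) = 3740 kJ
Bonds formed (products):
  C-C: 2 × 360 = 720
  C-H: 8 × 419 = 3352
  Σ(formed) = 4072 kJ
ΔH = Σ(broken) − Σ(formed) = 3740 − 4072 = −332 kJ
For 3× the reaction as written: 3 × (−332) = −996 kJ

ΔH = −996 kJ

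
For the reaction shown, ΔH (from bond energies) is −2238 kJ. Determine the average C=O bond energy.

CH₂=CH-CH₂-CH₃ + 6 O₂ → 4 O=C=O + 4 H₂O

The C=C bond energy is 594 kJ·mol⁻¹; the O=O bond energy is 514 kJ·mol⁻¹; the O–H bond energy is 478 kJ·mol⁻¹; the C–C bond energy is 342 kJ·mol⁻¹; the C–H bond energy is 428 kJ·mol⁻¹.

D(C=O) ≈ 775 kJ/mol

Let D be the C=O bond energy.
Σ(broken) = 2×342 + 8×428 + 1×594 + 6×514 = 7786
Σ(formed) = 8×D + 8×478 = 3824 + 8D
ΔH = Σ(broken) − Σ(formed) = (7786) − (3824 + 8D) = +3962 − 8D
Setting this equal to −2238 kJ gives 8D = 6200, so D = 775 kJ/mol.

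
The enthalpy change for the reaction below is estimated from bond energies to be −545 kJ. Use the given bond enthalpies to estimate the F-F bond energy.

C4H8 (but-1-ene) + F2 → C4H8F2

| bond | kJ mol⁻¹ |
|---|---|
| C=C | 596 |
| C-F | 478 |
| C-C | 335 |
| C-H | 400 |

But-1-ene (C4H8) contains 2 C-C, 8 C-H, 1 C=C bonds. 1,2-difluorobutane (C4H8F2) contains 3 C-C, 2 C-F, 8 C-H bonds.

D(F-F) ≈ 150 kJ/mol

Let D be the F-F bond energy.
Σ(broken) = 2×335 + 8×400 + 1×596 + 1×D = 4466 + D
Σ(formed) = 3×335 + 2×478 + 8×400 = 5161
ΔH = Σ(broken) − Σ(formed) = (4466 + D) − (5161) = −695 + D
Setting this equal to −545 kJ gives D = 150 kJ/mol.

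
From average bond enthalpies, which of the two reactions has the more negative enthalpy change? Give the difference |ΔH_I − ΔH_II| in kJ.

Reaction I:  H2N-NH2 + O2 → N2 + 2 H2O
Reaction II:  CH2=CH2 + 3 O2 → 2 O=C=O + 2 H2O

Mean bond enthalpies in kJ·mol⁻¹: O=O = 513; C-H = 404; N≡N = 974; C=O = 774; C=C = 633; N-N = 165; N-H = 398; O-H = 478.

Reaction II, by 604 kJ

Reaction I:
  Bonds broken (reactants):
    N-H: 4 × 398 = 1592
    N-N: 1 × 165 = 165
    O=O: 1 × 513 = 513
    Σ(broken) = 2270 kJ
  Bonds formed (products):
    N≡N: 1 × 974 = 974
    O-H: 4 × 478 = 1912
    Σ(formed) = 2886 kJ
  ΔH_I = 2270 − 2886 = −616 kJ
Reaction II:
  Bonds broken (reactants):
    C-H: 4 × 404 = 1616
    C=C: 1 × 633 = 633
    O=O: 3 × 513 = 1539
    Σ(broken) = 3788 kJ
  Bonds formed (products):
    C=O: 4 × 774 = 3096
    O-H: 4 × 478 = 1912
    Σ(formed) = 5008 kJ
  ΔH_II = 3788 − 5008 = −1220 kJ
ΔH_I − ΔH_II = +604 kJ, so reaction II has the more negative ΔH; |ΔH_I − ΔH_II| = 604 kJ.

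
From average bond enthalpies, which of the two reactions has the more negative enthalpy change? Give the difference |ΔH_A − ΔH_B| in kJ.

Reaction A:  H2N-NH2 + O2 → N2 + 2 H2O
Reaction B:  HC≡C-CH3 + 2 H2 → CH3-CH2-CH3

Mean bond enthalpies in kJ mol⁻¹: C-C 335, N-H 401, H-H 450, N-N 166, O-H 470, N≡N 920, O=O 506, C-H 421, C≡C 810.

Reaction A:
  Bonds broken (reactants):
    N-H: 4 × 401 = 1604
    N-N: 1 × 166 = 166
    O=O: 1 × 506 = 506
    Σ(broken) = 2276 kJ
  Bonds formed (products):
    N≡N: 1 × 920 = 920
    O-H: 4 × 470 = 1880
    Σ(formed) = 2800 kJ
  ΔH_A = 2276 − 2800 = −524 kJ
Reaction B:
  Bonds broken (reactants):
    C≡C: 1 × 810 = 810
    C-C: 1 × 335 = 335
    C-H: 4 × 421 = 1684
    H-H: 2 × 450 = 900
    Σ(broken) = 3729 kJ
  Bonds formed (products):
    C-C: 2 × 335 = 670
    C-H: 8 × 421 = 3368
    Σ(formed) = 4038 kJ
  ΔH_B = 3729 − 4038 = −309 kJ
ΔH_A − ΔH_B = −215 kJ, so reaction A has the more negative ΔH; |ΔH_A − ΔH_B| = 215 kJ.

Reaction A, by 215 kJ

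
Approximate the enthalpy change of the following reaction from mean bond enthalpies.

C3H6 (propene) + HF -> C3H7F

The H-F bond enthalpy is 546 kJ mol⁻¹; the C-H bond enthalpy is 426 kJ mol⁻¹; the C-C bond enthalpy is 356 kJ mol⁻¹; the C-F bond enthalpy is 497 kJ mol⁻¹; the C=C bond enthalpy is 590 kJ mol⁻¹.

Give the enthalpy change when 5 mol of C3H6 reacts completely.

ΔH = −715 kJ

Bonds broken (reactants):
  C-C: 1 × 356 = 356
  C-H: 6 × 426 = 2556
  C=C: 1 × 590 = 590
  H-F: 1 × 546 = 546
  Σ(broken) = 4048 kJ
Bonds formed (products):
  C-C: 2 × 356 = 712
  C-F: 1 × 497 = 497
  C-H: 7 × 426 = 2982
  Σ(formed) = 4191 kJ
ΔH = Σ(broken) − Σ(formed) = 4048 − 4191 = −143 kJ
For 5× the reaction as written: 5 × (−143) = −715 kJ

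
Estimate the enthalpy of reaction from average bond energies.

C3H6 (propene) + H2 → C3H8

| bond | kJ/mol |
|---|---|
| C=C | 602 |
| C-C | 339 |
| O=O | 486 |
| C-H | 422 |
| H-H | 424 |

Bonds broken (reactants):
  C-C: 1 × 339 = 339
  C-H: 6 × 422 = 2532
  C=C: 1 × 602 = 602
  H-H: 1 × 424 = 424
  Σ(broken) = 3897 kJ
Bonds formed (products):
  C-C: 2 × 339 = 678
  C-H: 8 × 422 = 3376
  Σ(formed) = 4054 kJ
ΔH = Σ(broken) − Σ(formed) = 3897 − 4054 = −157 kJ

ΔH ≈ −157 kJ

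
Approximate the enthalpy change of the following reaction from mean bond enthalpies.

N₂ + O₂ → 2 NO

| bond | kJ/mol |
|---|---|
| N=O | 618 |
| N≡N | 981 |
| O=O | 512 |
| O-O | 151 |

Bonds broken (reactants):
  N≡N: 1 × 981 = 981
  O=O: 1 × 512 = 512
  Σ(broken) = 1493 kJ
Bonds formed (products):
  N=O: 2 × 618 = 1236
  Σ(formed) = 1236 kJ
ΔH = Σ(broken) − Σ(formed) = 1493 − 1236 = +257 kJ

ΔH ≈ +257 kJ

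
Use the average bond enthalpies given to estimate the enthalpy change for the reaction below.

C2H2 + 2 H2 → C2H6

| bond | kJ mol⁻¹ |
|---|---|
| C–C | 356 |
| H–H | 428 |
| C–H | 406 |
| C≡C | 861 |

Bonds broken (reactants):
  C≡C: 1 × 861 = 861
  C–H: 2 × 406 = 812
  H–H: 2 × 428 = 856
  Σ(broken) = 2529 kJ
Bonds formed (products):
  C–C: 1 × 356 = 356
  C–H: 6 × 406 = 2436
  Σ(formed) = 2792 kJ
ΔH = Σ(broken) − Σ(formed) = 2529 − 2792 = −263 kJ

ΔH ≈ −263 kJ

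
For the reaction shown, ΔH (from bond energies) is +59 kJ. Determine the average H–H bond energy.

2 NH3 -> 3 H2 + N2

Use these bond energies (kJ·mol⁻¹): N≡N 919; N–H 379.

Let D be the H–H bond energy.
Σ(broken) = 6×379 = 2274
Σ(formed) = 3×D + 1×919 = 919 + 3D
ΔH = Σ(broken) − Σ(formed) = (2274) − (919 + 3D) = +1355 − 3D
Setting this equal to +59 kJ gives 3D = 1296, so D = 432 kJ/mol.

D(H–H) ≈ 432 kJ/mol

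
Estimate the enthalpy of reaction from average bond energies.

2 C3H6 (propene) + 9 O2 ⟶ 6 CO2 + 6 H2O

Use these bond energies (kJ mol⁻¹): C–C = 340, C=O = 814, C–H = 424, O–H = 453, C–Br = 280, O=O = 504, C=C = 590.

Bonds broken (reactants):
  C–C: 2 × 340 = 680
  C–H: 12 × 424 = 5088
  C=C: 2 × 590 = 1180
  O=O: 9 × 504 = 4536
  Σ(broken) = 11484 kJ
Bonds formed (products):
  C=O: 12 × 814 = 9768
  O–H: 12 × 453 = 5436
  Σ(formed) = 15204 kJ
ΔH = Σ(broken) − Σ(formed) = 11484 − 15204 = −3720 kJ

ΔH ≈ −3720 kJ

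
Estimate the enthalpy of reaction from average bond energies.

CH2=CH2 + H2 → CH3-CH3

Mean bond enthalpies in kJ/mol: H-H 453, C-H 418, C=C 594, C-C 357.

ΔH ≈ −146 kJ

Bonds broken (reactants):
  C-H: 4 × 418 = 1672
  C=C: 1 × 594 = 594
  H-H: 1 × 453 = 453
  Σ(broken) = 2719 kJ
Bonds formed (products):
  C-C: 1 × 357 = 357
  C-H: 6 × 418 = 2508
  Σ(formed) = 2865 kJ
ΔH = Σ(broken) − Σ(formed) = 2719 − 2865 = −146 kJ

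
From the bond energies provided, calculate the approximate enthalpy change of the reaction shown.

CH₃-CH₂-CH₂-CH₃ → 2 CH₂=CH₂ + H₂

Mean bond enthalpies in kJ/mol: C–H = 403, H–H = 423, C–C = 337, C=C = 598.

ΔH ≈ +198 kJ

Bonds broken (reactants):
  C–C: 3 × 337 = 1011
  C–H: 10 × 403 = 4030
  Σ(broken) = 5041 kJ
Bonds formed (products):
  C–H: 8 × 403 = 3224
  C=C: 2 × 598 = 1196
  H–H: 1 × 423 = 423
  Σ(formed) = 4843 kJ
ΔH = Σ(broken) − Σ(formed) = 5041 − 4843 = +198 kJ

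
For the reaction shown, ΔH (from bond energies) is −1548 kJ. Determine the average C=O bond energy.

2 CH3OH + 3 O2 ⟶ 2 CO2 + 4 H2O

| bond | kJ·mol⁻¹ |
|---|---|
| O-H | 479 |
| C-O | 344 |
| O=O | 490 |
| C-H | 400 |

D(C=O) ≈ 808 kJ/mol

Let D be the C=O bond energy.
Σ(broken) = 6×400 + 2×344 + 2×479 + 3×490 = 5516
Σ(formed) = 4×D + 8×479 = 3832 + 4D
ΔH = Σ(broken) − Σ(formed) = (5516) − (3832 + 4D) = +1684 − 4D
Setting this equal to −1548 kJ gives 4D = 3232, so D = 808 kJ/mol.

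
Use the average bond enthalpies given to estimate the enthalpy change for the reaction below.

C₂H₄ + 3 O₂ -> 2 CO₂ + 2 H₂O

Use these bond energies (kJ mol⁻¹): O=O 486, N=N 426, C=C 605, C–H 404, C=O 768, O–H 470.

Bonds broken (reactants):
  C–H: 4 × 404 = 1616
  C=C: 1 × 605 = 605
  O=O: 3 × 486 = 1458
  Σ(broken) = 3679 kJ
Bonds formed (products):
  C=O: 4 × 768 = 3072
  O–H: 4 × 470 = 1880
  Σ(formed) = 4952 kJ
ΔH = Σ(broken) − Σ(formed) = 3679 − 4952 = −1273 kJ

ΔH ≈ −1273 kJ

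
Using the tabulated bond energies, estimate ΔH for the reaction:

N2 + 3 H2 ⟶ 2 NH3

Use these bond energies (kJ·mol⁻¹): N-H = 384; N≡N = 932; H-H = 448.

Bonds broken (reactants):
  H-H: 3 × 448 = 1344
  N≡N: 1 × 932 = 932
  Σ(broken) = 2276 kJ
Bonds formed (products):
  N-H: 6 × 384 = 2304
  Σ(formed) = 2304 kJ
ΔH = Σ(broken) − Σ(formed) = 2276 − 2304 = −28 kJ

ΔH ≈ −28 kJ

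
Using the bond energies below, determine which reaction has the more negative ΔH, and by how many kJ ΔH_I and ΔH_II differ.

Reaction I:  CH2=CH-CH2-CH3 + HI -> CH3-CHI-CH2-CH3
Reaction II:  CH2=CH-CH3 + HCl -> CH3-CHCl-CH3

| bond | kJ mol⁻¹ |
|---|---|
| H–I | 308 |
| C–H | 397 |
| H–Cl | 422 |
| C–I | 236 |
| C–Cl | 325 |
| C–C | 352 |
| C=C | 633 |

Reaction I:
  Bonds broken (reactants):
    C–C: 2 × 352 = 704
    C–H: 8 × 397 = 3176
    C=C: 1 × 633 = 633
    H–I: 1 × 308 = 308
    Σ(broken) = 4821 kJ
  Bonds formed (products):
    C–C: 3 × 352 = 1056
    C–H: 9 × 397 = 3573
    C–I: 1 × 236 = 236
    Σ(formed) = 4865 kJ
  ΔH_I = 4821 − 4865 = −44 kJ
Reaction II:
  Bonds broken (reactants):
    C–C: 1 × 352 = 352
    C–H: 6 × 397 = 2382
    C=C: 1 × 633 = 633
    H–Cl: 1 × 422 = 422
    Σ(broken) = 3789 kJ
  Bonds formed (products):
    C–C: 2 × 352 = 704
    C–Cl: 1 × 325 = 325
    C–H: 7 × 397 = 2779
    Σ(formed) = 3808 kJ
  ΔH_II = 3789 − 3808 = −19 kJ
ΔH_I − ΔH_II = −25 kJ, so reaction I has the more negative ΔH; |ΔH_I − ΔH_II| = 25 kJ.

Reaction I, by 25 kJ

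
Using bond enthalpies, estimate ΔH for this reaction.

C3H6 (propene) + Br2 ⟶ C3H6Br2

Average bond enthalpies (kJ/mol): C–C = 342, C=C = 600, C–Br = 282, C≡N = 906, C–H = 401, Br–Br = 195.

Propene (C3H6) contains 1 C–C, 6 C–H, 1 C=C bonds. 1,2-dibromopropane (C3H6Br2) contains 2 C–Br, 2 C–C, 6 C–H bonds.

Bonds broken (reactants):
  Br–Br: 1 × 195 = 195
  C–C: 1 × 342 = 342
  C–H: 6 × 401 = 2406
  C=C: 1 × 600 = 600
  Σ(broken) = 3543 kJ
Bonds formed (products):
  C–Br: 2 × 282 = 564
  C–C: 2 × 342 = 684
  C–H: 6 × 401 = 2406
  Σ(formed) = 3654 kJ
ΔH = Σ(broken) − Σ(formed) = 3543 − 3654 = −111 kJ

ΔH ≈ −111 kJ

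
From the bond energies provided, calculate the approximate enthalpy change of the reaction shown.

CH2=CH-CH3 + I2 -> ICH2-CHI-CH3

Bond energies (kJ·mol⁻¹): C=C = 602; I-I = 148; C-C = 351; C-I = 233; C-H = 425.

Bonds broken (reactants):
  C-C: 1 × 351 = 351
  C-H: 6 × 425 = 2550
  C=C: 1 × 602 = 602
  I-I: 1 × 148 = 148
  Σ(broken) = 3651 kJ
Bonds formed (products):
  C-C: 2 × 351 = 702
  C-H: 6 × 425 = 2550
  C-I: 2 × 233 = 466
  Σ(formed) = 3718 kJ
ΔH = Σ(broken) − Σ(formed) = 3651 − 3718 = −67 kJ

ΔH ≈ −67 kJ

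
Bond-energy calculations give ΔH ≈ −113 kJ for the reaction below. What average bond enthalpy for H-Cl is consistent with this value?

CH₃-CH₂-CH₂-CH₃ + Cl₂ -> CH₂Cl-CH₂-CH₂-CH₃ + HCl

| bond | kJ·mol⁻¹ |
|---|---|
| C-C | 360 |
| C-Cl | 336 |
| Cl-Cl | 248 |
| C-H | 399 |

D(H-Cl) ≈ 424 kJ/mol

Let D be the H-Cl bond energy.
Σ(broken) = 3×360 + 10×399 + 1×248 = 5318
Σ(formed) = 3×360 + 1×336 + 9×399 + 1×D = 5007 + D
ΔH = Σ(broken) − Σ(formed) = (5318) − (5007 + D) = +311 − D
Setting this equal to −113 kJ gives D = 424 kJ/mol.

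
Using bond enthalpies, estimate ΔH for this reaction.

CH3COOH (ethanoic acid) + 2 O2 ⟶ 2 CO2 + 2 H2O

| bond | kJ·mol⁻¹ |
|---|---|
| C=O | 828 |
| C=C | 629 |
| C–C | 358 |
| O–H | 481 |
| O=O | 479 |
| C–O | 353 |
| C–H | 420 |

Bonds broken (reactants):
  C–C: 1 × 358 = 358
  C–H: 3 × 420 = 1260
  C–O: 1 × 353 = 353
  C=O: 1 × 828 = 828
  O–H: 1 × 481 = 481
  O=O: 2 × 479 = 958
  Σ(broken) = 4238 kJ
Bonds formed (products):
  C=O: 4 × 828 = 3312
  O–H: 4 × 481 = 1924
  Σ(formed) = 5236 kJ
ΔH = Σ(broken) − Σ(formed) = 4238 − 5236 = −998 kJ

ΔH ≈ −998 kJ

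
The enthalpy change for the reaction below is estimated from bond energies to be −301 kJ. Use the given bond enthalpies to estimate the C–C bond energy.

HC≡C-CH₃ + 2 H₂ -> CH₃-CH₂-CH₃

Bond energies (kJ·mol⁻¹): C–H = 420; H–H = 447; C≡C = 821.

Let D be the C–C bond energy.
Σ(broken) = 1×821 + 1×D + 4×420 + 2×447 = 3395 + D
Σ(formed) = 2×D + 8×420 = 3360 + 2D
ΔH = Σ(broken) − Σ(formed) = (3395 + D) − (3360 + 2D) = +35 − D
Setting this equal to −301 kJ gives D = 336 kJ/mol.

D(C–C) ≈ 336 kJ/mol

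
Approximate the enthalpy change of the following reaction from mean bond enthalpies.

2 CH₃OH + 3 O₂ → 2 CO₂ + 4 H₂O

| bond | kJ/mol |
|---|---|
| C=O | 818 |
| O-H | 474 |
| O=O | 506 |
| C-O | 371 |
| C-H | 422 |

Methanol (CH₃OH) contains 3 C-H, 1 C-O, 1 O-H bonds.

Bonds broken (reactants):
  C-H: 6 × 422 = 2532
  C-O: 2 × 371 = 742
  O-H: 2 × 474 = 948
  O=O: 3 × 506 = 1518
  Σ(broken) = 5740 kJ
Bonds formed (products):
  C=O: 4 × 818 = 3272
  O-H: 8 × 474 = 3792
  Σ(formed) = 7064 kJ
ΔH = Σ(broken) − Σ(formed) = 5740 − 7064 = −1324 kJ

ΔH ≈ −1324 kJ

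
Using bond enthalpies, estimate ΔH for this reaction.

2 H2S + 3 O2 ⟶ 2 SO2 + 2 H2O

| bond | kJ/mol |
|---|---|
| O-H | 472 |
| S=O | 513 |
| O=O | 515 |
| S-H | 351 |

ΔH ≈ −991 kJ

Bonds broken (reactants):
  O=O: 3 × 515 = 1545
  S-H: 4 × 351 = 1404
  Σ(broken) = 2949 kJ
Bonds formed (products):
  O-H: 4 × 472 = 1888
  S=O: 4 × 513 = 2052
  Σ(formed) = 3940 kJ
ΔH = Σ(broken) − Σ(formed) = 2949 − 3940 = −991 kJ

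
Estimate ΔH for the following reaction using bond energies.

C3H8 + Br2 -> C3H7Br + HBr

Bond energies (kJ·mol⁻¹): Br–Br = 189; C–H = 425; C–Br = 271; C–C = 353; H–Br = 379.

ΔH ≈ −36 kJ

Bonds broken (reactants):
  Br–Br: 1 × 189 = 189
  C–C: 2 × 353 = 706
  C–H: 8 × 425 = 3400
  Σ(broken) = 4295 kJ
Bonds formed (products):
  C–Br: 1 × 271 = 271
  C–C: 2 × 353 = 706
  C–H: 7 × 425 = 2975
  H–Br: 1 × 379 = 379
  Σ(formed) = 4331 kJ
ΔH = Σ(broken) − Σ(formed) = 4295 − 4331 = −36 kJ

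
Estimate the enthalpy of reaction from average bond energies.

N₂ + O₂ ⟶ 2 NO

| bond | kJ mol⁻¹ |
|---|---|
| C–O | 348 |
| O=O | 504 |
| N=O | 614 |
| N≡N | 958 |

Bonds broken (reactants):
  N≡N: 1 × 958 = 958
  O=O: 1 × 504 = 504
  Σ(broken) = 1462 kJ
Bonds formed (products):
  N=O: 2 × 614 = 1228
  Σ(formed) = 1228 kJ
ΔH = Σ(broken) − Σ(formed) = 1462 − 1228 = +234 kJ

ΔH ≈ +234 kJ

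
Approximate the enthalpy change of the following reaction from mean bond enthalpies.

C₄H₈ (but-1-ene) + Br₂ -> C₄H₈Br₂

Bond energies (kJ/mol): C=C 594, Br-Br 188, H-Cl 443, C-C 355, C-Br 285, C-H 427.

ΔH ≈ −143 kJ

Bonds broken (reactants):
  Br-Br: 1 × 188 = 188
  C-C: 2 × 355 = 710
  C-H: 8 × 427 = 3416
  C=C: 1 × 594 = 594
  Σ(broken) = 4908 kJ
Bonds formed (products):
  C-Br: 2 × 285 = 570
  C-C: 3 × 355 = 1065
  C-H: 8 × 427 = 3416
  Σ(formed) = 5051 kJ
ΔH = Σ(broken) − Σ(formed) = 4908 − 5051 = −143 kJ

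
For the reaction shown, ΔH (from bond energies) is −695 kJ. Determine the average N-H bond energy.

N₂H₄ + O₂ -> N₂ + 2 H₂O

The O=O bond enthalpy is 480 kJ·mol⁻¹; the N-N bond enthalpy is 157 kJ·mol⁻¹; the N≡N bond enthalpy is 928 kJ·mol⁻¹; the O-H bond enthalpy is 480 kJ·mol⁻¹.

D(N-H) ≈ 379 kJ/mol

Let D be the N-H bond energy.
Σ(broken) = 4×D + 1×157 + 1×480 = 637 + 4D
Σ(formed) = 1×928 + 4×480 = 2848
ΔH = Σ(broken) − Σ(formed) = (637 + 4D) − (2848) = −2211 + 4D
Setting this equal to −695 kJ gives 4D = 1516, so D = 379 kJ/mol.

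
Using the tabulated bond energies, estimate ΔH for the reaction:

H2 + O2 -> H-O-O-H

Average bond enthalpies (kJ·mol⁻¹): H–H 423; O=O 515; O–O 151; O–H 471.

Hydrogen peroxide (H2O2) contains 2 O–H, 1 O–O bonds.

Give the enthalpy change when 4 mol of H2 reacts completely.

ΔH = −620 kJ

Bonds broken (reactants):
  H–H: 1 × 423 = 423
  O=O: 1 × 515 = 515
  Σ(broken) = 938 kJ
Bonds formed (products):
  O–H: 2 × 471 = 942
  O–O: 1 × 151 = 151
  Σ(formed) = 1093 kJ
ΔH = Σ(broken) − Σ(formed) = 938 − 1093 = −155 kJ
For 4× the reaction as written: 4 × (−155) = −620 kJ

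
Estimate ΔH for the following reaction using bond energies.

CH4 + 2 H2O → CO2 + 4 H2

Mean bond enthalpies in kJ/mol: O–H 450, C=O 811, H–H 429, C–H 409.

Bonds broken (reactants):
  C–H: 4 × 409 = 1636
  O–H: 4 × 450 = 1800
  Σ(broken) = 3436 kJ
Bonds formed (products):
  C=O: 2 × 811 = 1622
  H–H: 4 × 429 = 1716
  Σ(formed) = 3338 kJ
ΔH = Σ(broken) − Σ(formed) = 3436 − 3338 = +98 kJ

ΔH ≈ +98 kJ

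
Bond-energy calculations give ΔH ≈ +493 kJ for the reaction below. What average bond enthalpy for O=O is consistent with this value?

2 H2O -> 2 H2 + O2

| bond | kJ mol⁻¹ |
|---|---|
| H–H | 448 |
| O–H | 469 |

Let D be the O=O bond energy.
Σ(broken) = 4×469 = 1876
Σ(formed) = 2×448 + 1×D = 896 + D
ΔH = Σ(broken) − Σ(formed) = (1876) − (896 + D) = +980 − D
Setting this equal to +493 kJ gives D = 487 kJ/mol.

D(O=O) ≈ 487 kJ/mol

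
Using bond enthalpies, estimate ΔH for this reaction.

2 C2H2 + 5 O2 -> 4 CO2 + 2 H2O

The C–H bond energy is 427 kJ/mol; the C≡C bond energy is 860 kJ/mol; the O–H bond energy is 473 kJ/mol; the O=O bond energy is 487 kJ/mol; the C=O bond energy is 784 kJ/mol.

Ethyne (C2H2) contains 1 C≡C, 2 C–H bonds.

Bonds broken (reactants):
  C≡C: 2 × 860 = 1720
  C–H: 4 × 427 = 1708
  O=O: 5 × 487 = 2435
  Σ(broken) = 5863 kJ
Bonds formed (products):
  C=O: 8 × 784 = 6272
  O–H: 4 × 473 = 1892
  Σ(formed) = 8164 kJ
ΔH = Σ(broken) − Σ(formed) = 5863 − 8164 = −2301 kJ

ΔH ≈ −2301 kJ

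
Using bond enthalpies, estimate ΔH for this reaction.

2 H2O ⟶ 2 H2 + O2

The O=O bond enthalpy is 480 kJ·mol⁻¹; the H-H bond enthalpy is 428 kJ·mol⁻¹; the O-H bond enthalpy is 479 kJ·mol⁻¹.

ΔH ≈ +580 kJ

Bonds broken (reactants):
  O-H: 4 × 479 = 1916
  Σ(broken) = 1916 kJ
Bonds formed (products):
  H-H: 2 × 428 = 856
  O=O: 1 × 480 = 480
  Σ(formed) = 1336 kJ
ΔH = Σ(broken) − Σ(formed) = 1916 − 1336 = +580 kJ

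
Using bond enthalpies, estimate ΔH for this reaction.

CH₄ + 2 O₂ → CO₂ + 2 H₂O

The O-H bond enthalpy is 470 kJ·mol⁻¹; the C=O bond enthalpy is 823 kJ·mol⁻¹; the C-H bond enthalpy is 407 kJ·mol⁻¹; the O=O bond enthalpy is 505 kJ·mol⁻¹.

Bonds broken (reactants):
  C-H: 4 × 407 = 1628
  O=O: 2 × 505 = 1010
  Σ(broken) = 2638 kJ
Bonds formed (products):
  C=O: 2 × 823 = 1646
  O-H: 4 × 470 = 1880
  Σ(formed) = 3526 kJ
ΔH = Σ(broken) − Σ(formed) = 2638 − 3526 = −888 kJ

ΔH ≈ −888 kJ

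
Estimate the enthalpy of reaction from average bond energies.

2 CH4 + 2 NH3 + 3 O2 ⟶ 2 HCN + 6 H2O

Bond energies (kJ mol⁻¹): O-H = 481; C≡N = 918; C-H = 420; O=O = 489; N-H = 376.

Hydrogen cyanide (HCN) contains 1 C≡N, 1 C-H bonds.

Bonds broken (reactants):
  C-H: 8 × 420 = 3360
  N-H: 6 × 376 = 2256
  O=O: 3 × 489 = 1467
  Σ(broken) = 7083 kJ
Bonds formed (products):
  C≡N: 2 × 918 = 1836
  C-H: 2 × 420 = 840
  O-H: 12 × 481 = 5772
  Σ(formed) = 8448 kJ
ΔH = Σ(broken) − Σ(formed) = 7083 − 8448 = −1365 kJ

ΔH ≈ −1365 kJ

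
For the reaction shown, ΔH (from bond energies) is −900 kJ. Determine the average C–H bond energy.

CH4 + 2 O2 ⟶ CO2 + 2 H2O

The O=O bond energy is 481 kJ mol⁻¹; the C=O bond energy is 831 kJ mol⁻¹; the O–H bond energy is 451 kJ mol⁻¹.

D(C–H) ≈ 401 kJ/mol

Let D be the C–H bond energy.
Σ(broken) = 4×D + 2×481 = 962 + 4D
Σ(formed) = 2×831 + 4×451 = 3466
ΔH = Σ(broken) − Σ(formed) = (962 + 4D) − (3466) = −2504 + 4D
Setting this equal to −900 kJ gives 4D = 1604, so D = 401 kJ/mol.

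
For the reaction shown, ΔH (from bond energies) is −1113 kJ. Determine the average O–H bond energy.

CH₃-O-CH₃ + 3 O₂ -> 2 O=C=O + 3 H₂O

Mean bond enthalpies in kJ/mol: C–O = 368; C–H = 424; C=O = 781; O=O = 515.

Let D be the O–H bond energy.
Σ(broken) = 6×424 + 2×368 + 3×515 = 4825
Σ(formed) = 4×781 + 6×D = 3124 + 6D
ΔH = Σ(broken) − Σ(formed) = (4825) − (3124 + 6D) = +1701 − 6D
Setting this equal to −1113 kJ gives 6D = 2814, so D = 469 kJ/mol.

D(O–H) ≈ 469 kJ/mol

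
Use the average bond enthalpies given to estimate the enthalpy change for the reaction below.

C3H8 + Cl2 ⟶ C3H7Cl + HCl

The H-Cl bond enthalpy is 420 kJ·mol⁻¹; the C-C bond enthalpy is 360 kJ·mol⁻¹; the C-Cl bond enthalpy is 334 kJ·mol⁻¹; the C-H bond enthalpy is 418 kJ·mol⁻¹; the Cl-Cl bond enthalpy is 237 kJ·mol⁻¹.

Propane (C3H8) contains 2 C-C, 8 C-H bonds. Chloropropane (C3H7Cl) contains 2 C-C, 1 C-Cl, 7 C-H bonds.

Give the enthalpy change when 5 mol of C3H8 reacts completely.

Bonds broken (reactants):
  C-C: 2 × 360 = 720
  C-H: 8 × 418 = 3344
  Cl-Cl: 1 × 237 = 237
  Σ(broken) = 4301 kJ
Bonds formed (products):
  C-C: 2 × 360 = 720
  C-Cl: 1 × 334 = 334
  C-H: 7 × 418 = 2926
  H-Cl: 1 × 420 = 420
  Σ(formed) = 4400 kJ
ΔH = Σ(broken) − Σ(formed) = 4301 − 4400 = −99 kJ
For 5× the reaction as written: 5 × (−99) = −495 kJ

ΔH = −495 kJ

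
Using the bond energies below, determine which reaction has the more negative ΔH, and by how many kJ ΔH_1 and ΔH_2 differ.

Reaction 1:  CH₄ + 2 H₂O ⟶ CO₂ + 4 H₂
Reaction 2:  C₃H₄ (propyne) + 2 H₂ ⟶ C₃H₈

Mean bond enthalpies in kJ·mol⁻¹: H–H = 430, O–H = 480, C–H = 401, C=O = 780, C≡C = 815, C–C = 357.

Reaction 1:
  Bonds broken (reactants):
    C–H: 4 × 401 = 1604
    O–H: 4 × 480 = 1920
    Σ(broken) = 3524 kJ
  Bonds formed (products):
    C=O: 2 × 780 = 1560
    H–H: 4 × 430 = 1720
    Σ(formed) = 3280 kJ
  ΔH_1 = 3524 − 3280 = +244 kJ
Reaction 2:
  Bonds broken (reactants):
    C≡C: 1 × 815 = 815
    C–C: 1 × 357 = 357
    C–H: 4 × 401 = 1604
    H–H: 2 × 430 = 860
    Σ(broken) = 3636 kJ
  Bonds formed (products):
    C–C: 2 × 357 = 714
    C–H: 8 × 401 = 3208
    Σ(formed) = 3922 kJ
  ΔH_2 = 3636 − 3922 = −286 kJ
ΔH_1 − ΔH_2 = +530 kJ, so reaction 2 has the more negative ΔH; |ΔH_1 − ΔH_2| = 530 kJ.

Reaction 2, by 530 kJ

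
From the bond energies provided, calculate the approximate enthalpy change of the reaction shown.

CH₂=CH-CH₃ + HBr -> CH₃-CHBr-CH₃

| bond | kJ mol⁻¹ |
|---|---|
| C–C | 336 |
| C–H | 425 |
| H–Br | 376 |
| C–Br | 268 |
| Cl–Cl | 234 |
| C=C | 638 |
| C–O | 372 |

Bonds broken (reactants):
  C–C: 1 × 336 = 336
  C–H: 6 × 425 = 2550
  C=C: 1 × 638 = 638
  H–Br: 1 × 376 = 376
  Σ(broken) = 3900 kJ
Bonds formed (products):
  C–Br: 1 × 268 = 268
  C–C: 2 × 336 = 672
  C–H: 7 × 425 = 2975
  Σ(formed) = 3915 kJ
ΔH = Σ(broken) − Σ(formed) = 3900 − 3915 = −15 kJ

ΔH ≈ −15 kJ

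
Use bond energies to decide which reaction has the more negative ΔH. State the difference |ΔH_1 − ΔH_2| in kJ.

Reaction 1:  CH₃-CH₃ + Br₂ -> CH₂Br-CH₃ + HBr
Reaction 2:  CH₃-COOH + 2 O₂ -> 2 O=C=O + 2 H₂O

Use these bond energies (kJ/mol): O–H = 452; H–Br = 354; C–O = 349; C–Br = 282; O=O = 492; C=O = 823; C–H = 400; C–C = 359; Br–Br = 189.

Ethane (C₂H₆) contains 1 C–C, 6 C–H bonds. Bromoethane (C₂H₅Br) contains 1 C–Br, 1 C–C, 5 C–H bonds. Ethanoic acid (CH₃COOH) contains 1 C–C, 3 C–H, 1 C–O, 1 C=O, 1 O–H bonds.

Reaction 1:
  Bonds broken (reactants):
    Br–Br: 1 × 189 = 189
    C–C: 1 × 359 = 359
    C–H: 6 × 400 = 2400
    Σ(broken) = 2948 kJ
  Bonds formed (products):
    C–Br: 1 × 282 = 282
    C–C: 1 × 359 = 359
    C–H: 5 × 400 = 2000
    H–Br: 1 × 354 = 354
    Σ(formed) = 2995 kJ
  ΔH_1 = 2948 − 2995 = −47 kJ
Reaction 2:
  Bonds broken (reactants):
    C–C: 1 × 359 = 359
    C–H: 3 × 400 = 1200
    C–O: 1 × 349 = 349
    C=O: 1 × 823 = 823
    O–H: 1 × 452 = 452
    O=O: 2 × 492 = 984
    Σ(broken) = 4167 kJ
  Bonds formed (products):
    C=O: 4 × 823 = 3292
    O–H: 4 × 452 = 1808
    Σ(formed) = 5100 kJ
  ΔH_2 = 4167 − 5100 = −933 kJ
ΔH_1 − ΔH_2 = +886 kJ, so reaction 2 has the more negative ΔH; |ΔH_1 − ΔH_2| = 886 kJ.

Reaction 2, by 886 kJ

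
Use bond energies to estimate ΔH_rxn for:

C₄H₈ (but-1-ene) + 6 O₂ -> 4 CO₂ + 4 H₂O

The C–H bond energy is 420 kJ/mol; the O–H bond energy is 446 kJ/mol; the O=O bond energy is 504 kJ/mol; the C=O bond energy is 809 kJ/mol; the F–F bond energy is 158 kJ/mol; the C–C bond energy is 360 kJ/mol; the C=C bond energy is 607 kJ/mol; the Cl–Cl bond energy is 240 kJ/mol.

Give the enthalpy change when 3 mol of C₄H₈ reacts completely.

ΔH = −6987 kJ

Bonds broken (reactants):
  C–C: 2 × 360 = 720
  C–H: 8 × 420 = 3360
  C=C: 1 × 607 = 607
  O=O: 6 × 504 = 3024
  Σ(broken) = 7711 kJ
Bonds formed (products):
  C=O: 8 × 809 = 6472
  O–H: 8 × 446 = 3568
  Σ(formed) = 10040 kJ
ΔH = Σ(broken) − Σ(formed) = 7711 − 10040 = −2329 kJ
For 3× the reaction as written: 3 × (−2329) = −6987 kJ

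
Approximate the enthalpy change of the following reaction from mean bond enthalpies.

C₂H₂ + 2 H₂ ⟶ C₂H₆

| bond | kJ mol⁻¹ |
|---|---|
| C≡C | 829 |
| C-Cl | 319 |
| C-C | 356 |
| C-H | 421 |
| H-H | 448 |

Bonds broken (reactants):
  C≡C: 1 × 829 = 829
  C-H: 2 × 421 = 842
  H-H: 2 × 448 = 896
  Σ(broken) = 2567 kJ
Bonds formed (products):
  C-C: 1 × 356 = 356
  C-H: 6 × 421 = 2526
  Σ(formed) = 2882 kJ
ΔH = Σ(broken) − Σ(formed) = 2567 − 2882 = −315 kJ

ΔH ≈ −315 kJ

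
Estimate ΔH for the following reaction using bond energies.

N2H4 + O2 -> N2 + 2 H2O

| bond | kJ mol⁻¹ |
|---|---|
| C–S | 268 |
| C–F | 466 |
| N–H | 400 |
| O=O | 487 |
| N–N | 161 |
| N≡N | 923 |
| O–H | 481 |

Bonds broken (reactants):
  N–H: 4 × 400 = 1600
  N–N: 1 × 161 = 161
  O=O: 1 × 487 = 487
  Σ(broken) = 2248 kJ
Bonds formed (products):
  N≡N: 1 × 923 = 923
  O–H: 4 × 481 = 1924
  Σ(formed) = 2847 kJ
ΔH = Σ(broken) − Σ(formed) = 2248 − 2847 = −599 kJ

ΔH ≈ −599 kJ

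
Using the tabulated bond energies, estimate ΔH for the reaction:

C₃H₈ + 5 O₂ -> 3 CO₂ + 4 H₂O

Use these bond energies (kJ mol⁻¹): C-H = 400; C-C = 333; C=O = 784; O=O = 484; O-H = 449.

Bonds broken (reactants):
  C-C: 2 × 333 = 666
  C-H: 8 × 400 = 3200
  O=O: 5 × 484 = 2420
  Σ(broken) = 6286 kJ
Bonds formed (products):
  C=O: 6 × 784 = 4704
  O-H: 8 × 449 = 3592
  Σ(formed) = 8296 kJ
ΔH = Σ(broken) − Σ(formed) = 6286 − 8296 = −2010 kJ

ΔH ≈ −2010 kJ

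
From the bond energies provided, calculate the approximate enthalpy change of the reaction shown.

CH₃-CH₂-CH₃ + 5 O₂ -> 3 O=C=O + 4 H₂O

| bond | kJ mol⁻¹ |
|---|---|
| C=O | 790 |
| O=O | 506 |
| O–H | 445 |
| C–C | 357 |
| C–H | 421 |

ΔH ≈ −1688 kJ

Bonds broken (reactants):
  C–C: 2 × 357 = 714
  C–H: 8 × 421 = 3368
  O=O: 5 × 506 = 2530
  Σ(broken) = 6612 kJ
Bonds formed (products):
  C=O: 6 × 790 = 4740
  O–H: 8 × 445 = 3560
  Σ(formed) = 8300 kJ
ΔH = Σ(broken) − Σ(formed) = 6612 − 8300 = −1688 kJ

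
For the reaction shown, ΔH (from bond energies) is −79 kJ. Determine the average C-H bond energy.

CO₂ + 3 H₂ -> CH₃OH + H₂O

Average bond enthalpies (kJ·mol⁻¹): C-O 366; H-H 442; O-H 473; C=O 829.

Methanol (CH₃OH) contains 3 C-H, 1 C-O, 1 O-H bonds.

D(C-H) ≈ 426 kJ/mol

Let D be the C-H bond energy.
Σ(broken) = 2×829 + 3×442 = 2984
Σ(formed) = 3×D + 1×366 + 3×473 = 1785 + 3D
ΔH = Σ(broken) − Σ(formed) = (2984) − (1785 + 3D) = +1199 − 3D
Setting this equal to −79 kJ gives 3D = 1278, so D = 426 kJ/mol.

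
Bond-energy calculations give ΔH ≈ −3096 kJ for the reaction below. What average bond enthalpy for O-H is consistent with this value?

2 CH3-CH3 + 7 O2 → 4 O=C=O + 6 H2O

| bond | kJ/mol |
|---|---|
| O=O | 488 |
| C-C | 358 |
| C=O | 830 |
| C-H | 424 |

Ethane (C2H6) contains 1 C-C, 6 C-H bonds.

Let D be the O-H bond energy.
Σ(broken) = 2×358 + 12×424 + 7×488 = 9220
Σ(formed) = 8×830 + 12×D = 6640 + 12D
ΔH = Σ(broken) − Σ(formed) = (9220) − (6640 + 12D) = +2580 − 12D
Setting this equal to −3096 kJ gives 12D = 5676, so D = 473 kJ/mol.

D(O-H) ≈ 473 kJ/mol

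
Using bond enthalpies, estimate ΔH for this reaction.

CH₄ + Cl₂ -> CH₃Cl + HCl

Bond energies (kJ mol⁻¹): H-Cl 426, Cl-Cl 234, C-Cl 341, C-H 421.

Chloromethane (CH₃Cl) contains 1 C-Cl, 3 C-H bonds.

ΔH ≈ −112 kJ

Bonds broken (reactants):
  C-H: 4 × 421 = 1684
  Cl-Cl: 1 × 234 = 234
  Σ(broken) = 1918 kJ
Bonds formed (products):
  C-Cl: 1 × 341 = 341
  C-H: 3 × 421 = 1263
  H-Cl: 1 × 426 = 426
  Σ(formed) = 2030 kJ
ΔH = Σ(broken) − Σ(formed) = 1918 − 2030 = −112 kJ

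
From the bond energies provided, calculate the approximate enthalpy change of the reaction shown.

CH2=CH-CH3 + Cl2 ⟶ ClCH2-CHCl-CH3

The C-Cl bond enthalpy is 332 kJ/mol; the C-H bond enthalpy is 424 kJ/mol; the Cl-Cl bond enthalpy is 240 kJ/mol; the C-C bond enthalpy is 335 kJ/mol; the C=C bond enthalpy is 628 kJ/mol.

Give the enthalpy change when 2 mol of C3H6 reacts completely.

Bonds broken (reactants):
  C-C: 1 × 335 = 335
  C-H: 6 × 424 = 2544
  C=C: 1 × 628 = 628
  Cl-Cl: 1 × 240 = 240
  Σ(broken) = 3747 kJ
Bonds formed (products):
  C-C: 2 × 335 = 670
  C-Cl: 2 × 332 = 664
  C-H: 6 × 424 = 2544
  Σ(formed) = 3878 kJ
ΔH = Σ(broken) − Σ(formed) = 3747 − 3878 = −131 kJ
For 2× the reaction as written: 2 × (−131) = −262 kJ

ΔH = −262 kJ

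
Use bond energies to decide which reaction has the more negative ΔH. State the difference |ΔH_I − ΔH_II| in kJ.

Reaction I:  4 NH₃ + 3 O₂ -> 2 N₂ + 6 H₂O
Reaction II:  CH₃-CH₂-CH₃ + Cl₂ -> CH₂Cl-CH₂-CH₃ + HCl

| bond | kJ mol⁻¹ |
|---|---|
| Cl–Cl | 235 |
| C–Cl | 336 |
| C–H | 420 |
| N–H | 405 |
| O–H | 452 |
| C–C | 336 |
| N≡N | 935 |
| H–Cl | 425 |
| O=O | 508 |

Reaction I, by 804 kJ

Reaction I:
  Bonds broken (reactants):
    N–H: 12 × 405 = 4860
    O=O: 3 × 508 = 1524
    Σ(broken) = 6384 kJ
  Bonds formed (products):
    N≡N: 2 × 935 = 1870
    O–H: 12 × 452 = 5424
    Σ(formed) = 7294 kJ
  ΔH_I = 6384 − 7294 = −910 kJ
Reaction II:
  Bonds broken (reactants):
    C–C: 2 × 336 = 672
    C–H: 8 × 420 = 3360
    Cl–Cl: 1 × 235 = 235
    Σ(broken) = 4267 kJ
  Bonds formed (products):
    C–C: 2 × 336 = 672
    C–Cl: 1 × 336 = 336
    C–H: 7 × 420 = 2940
    H–Cl: 1 × 425 = 425
    Σ(formed) = 4373 kJ
  ΔH_II = 4267 − 4373 = −106 kJ
ΔH_I − ΔH_II = −804 kJ, so reaction I has the more negative ΔH; |ΔH_I − ΔH_II| = 804 kJ.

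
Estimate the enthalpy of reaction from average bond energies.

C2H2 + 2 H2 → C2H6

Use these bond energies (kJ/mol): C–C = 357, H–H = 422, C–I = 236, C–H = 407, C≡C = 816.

ΔH ≈ −325 kJ

Bonds broken (reactants):
  C≡C: 1 × 816 = 816
  C–H: 2 × 407 = 814
  H–H: 2 × 422 = 844
  Σ(broken) = 2474 kJ
Bonds formed (products):
  C–C: 1 × 357 = 357
  C–H: 6 × 407 = 2442
  Σ(formed) = 2799 kJ
ΔH = Σ(broken) − Σ(formed) = 2474 − 2799 = −325 kJ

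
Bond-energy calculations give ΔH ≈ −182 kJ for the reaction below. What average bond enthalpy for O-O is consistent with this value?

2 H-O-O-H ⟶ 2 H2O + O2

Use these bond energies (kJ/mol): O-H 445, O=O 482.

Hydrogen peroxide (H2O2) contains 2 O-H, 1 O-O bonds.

Let D be the O-O bond energy.
Σ(broken) = 4×445 + 2×D = 1780 + 2D
Σ(formed) = 4×445 + 1×482 = 2262
ΔH = Σ(broken) − Σ(formed) = (1780 + 2D) − (2262) = −482 + 2D
Setting this equal to −182 kJ gives 2D = 300, so D = 150 kJ/mol.

D(O-O) ≈ 150 kJ/mol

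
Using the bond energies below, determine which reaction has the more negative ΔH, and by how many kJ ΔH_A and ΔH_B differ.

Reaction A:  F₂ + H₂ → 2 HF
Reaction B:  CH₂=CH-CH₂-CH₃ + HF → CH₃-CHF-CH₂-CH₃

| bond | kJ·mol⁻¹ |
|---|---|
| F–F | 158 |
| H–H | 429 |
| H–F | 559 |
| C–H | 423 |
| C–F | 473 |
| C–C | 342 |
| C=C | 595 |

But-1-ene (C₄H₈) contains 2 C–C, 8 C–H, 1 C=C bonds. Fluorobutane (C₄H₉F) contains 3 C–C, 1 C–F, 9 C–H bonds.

Reaction A:
  Bonds broken (reactants):
    F–F: 1 × 158 = 158
    H–H: 1 × 429 = 429
    Σ(broken) = 587 kJ
  Bonds formed (products):
    H–F: 2 × 559 = 1118
    Σ(formed) = 1118 kJ
  ΔH_A = 587 − 1118 = −531 kJ
Reaction B:
  Bonds broken (reactants):
    C–C: 2 × 342 = 684
    C–H: 8 × 423 = 3384
    C=C: 1 × 595 = 595
    H–F: 1 × 559 = 559
    Σ(broken) = 5222 kJ
  Bonds formed (products):
    C–C: 3 × 342 = 1026
    C–F: 1 × 473 = 473
    C–H: 9 × 423 = 3807
    Σ(formed) = 5306 kJ
  ΔH_B = 5222 − 5306 = −84 kJ
ΔH_A − ΔH_B = −447 kJ, so reaction A has the more negative ΔH; |ΔH_A − ΔH_B| = 447 kJ.

Reaction A, by 447 kJ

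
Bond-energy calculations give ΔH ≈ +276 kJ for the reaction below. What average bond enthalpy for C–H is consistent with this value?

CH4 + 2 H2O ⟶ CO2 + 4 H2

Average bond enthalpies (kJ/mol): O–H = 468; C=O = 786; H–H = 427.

D(C–H) ≈ 421 kJ/mol

Let D be the C–H bond energy.
Σ(broken) = 4×D + 4×468 = 1872 + 4D
Σ(formed) = 2×786 + 4×427 = 3280
ΔH = Σ(broken) − Σ(formed) = (1872 + 4D) − (3280) = −1408 + 4D
Setting this equal to +276 kJ gives 4D = 1684, so D = 421 kJ/mol.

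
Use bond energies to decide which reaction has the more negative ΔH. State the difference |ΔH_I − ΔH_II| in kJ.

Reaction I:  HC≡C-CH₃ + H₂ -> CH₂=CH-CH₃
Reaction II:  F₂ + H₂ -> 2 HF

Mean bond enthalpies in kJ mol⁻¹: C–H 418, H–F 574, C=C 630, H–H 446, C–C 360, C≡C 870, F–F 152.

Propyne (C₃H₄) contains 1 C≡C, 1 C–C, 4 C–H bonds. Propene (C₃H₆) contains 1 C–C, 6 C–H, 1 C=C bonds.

Reaction I:
  Bonds broken (reactants):
    C≡C: 1 × 870 = 870
    C–C: 1 × 360 = 360
    C–H: 4 × 418 = 1672
    H–H: 1 × 446 = 446
    Σ(broken) = 3348 kJ
  Bonds formed (products):
    C–C: 1 × 360 = 360
    C–H: 6 × 418 = 2508
    C=C: 1 × 630 = 630
    Σ(formed) = 3498 kJ
  ΔH_I = 3348 − 3498 = −150 kJ
Reaction II:
  Bonds broken (reactants):
    F–F: 1 × 152 = 152
    H–H: 1 × 446 = 446
    Σ(broken) = 598 kJ
  Bonds formed (products):
    H–F: 2 × 574 = 1148
    Σ(formed) = 1148 kJ
  ΔH_II = 598 − 1148 = −550 kJ
ΔH_I − ΔH_II = +400 kJ, so reaction II has the more negative ΔH; |ΔH_I − ΔH_II| = 400 kJ.

Reaction II, by 400 kJ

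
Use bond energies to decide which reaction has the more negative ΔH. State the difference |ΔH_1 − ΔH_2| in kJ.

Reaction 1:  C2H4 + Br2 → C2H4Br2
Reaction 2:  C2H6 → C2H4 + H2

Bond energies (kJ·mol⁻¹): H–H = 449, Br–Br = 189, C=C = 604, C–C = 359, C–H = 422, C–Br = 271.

Reaction 1:
  Bonds broken (reactants):
    Br–Br: 1 × 189 = 189
    C–H: 4 × 422 = 1688
    C=C: 1 × 604 = 604
    Σ(broken) = 2481 kJ
  Bonds formed (products):
    C–Br: 2 × 271 = 542
    C–C: 1 × 359 = 359
    C–H: 4 × 422 = 1688
    Σ(formed) = 2589 kJ
  ΔH_1 = 2481 − 2589 = −108 kJ
Reaction 2:
  Bonds broken (reactants):
    C–C: 1 × 359 = 359
    C–H: 6 × 422 = 2532
    Σ(broken) = 2891 kJ
  Bonds formed (products):
    C–H: 4 × 422 = 1688
    C=C: 1 × 604 = 604
    H–H: 1 × 449 = 449
    Σ(formed) = 2741 kJ
  ΔH_2 = 2891 − 2741 = +150 kJ
ΔH_1 − ΔH_2 = −258 kJ, so reaction 1 has the more negative ΔH; |ΔH_1 − ΔH_2| = 258 kJ.

Reaction 1, by 258 kJ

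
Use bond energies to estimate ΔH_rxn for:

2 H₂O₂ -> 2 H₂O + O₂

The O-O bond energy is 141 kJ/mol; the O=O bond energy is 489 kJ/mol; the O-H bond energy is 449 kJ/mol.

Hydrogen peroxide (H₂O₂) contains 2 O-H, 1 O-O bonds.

ΔH ≈ −207 kJ

Bonds broken (reactants):
  O-H: 4 × 449 = 1796
  O-O: 2 × 141 = 282
  Σ(broken) = 2078 kJ
Bonds formed (products):
  O-H: 4 × 449 = 1796
  O=O: 1 × 489 = 489
  Σ(formed) = 2285 kJ
ΔH = Σ(broken) − Σ(formed) = 2078 − 2285 = −207 kJ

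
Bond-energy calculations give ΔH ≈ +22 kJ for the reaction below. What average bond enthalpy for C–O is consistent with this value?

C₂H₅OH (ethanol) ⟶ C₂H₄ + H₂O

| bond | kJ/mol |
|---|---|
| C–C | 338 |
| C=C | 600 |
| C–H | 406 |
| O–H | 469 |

D(C–O) ≈ 347 kJ/mol

Let D be the C–O bond energy.
Σ(broken) = 1×338 + 5×406 + 1×D + 1×469 = 2837 + D
Σ(formed) = 4×406 + 1×600 + 2×469 = 3162
ΔH = Σ(broken) − Σ(formed) = (2837 + D) − (3162) = −325 + D
Setting this equal to +22 kJ gives D = 347 kJ/mol.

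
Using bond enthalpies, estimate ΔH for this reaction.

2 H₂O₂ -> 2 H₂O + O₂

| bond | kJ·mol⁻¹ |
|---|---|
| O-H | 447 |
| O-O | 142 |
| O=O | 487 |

Bonds broken (reactants):
  O-H: 4 × 447 = 1788
  O-O: 2 × 142 = 284
  Σ(broken) = 2072 kJ
Bonds formed (products):
  O-H: 4 × 447 = 1788
  O=O: 1 × 487 = 487
  Σ(formed) = 2275 kJ
ΔH = Σ(broken) − Σ(formed) = 2072 − 2275 = −203 kJ

ΔH ≈ −203 kJ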